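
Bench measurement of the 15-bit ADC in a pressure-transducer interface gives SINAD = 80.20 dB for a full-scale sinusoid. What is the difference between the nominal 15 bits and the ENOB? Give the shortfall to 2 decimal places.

N_eff = (80.20 − 1.76)/6.02 = 13.0299 bits.
15 − 13.0299 = 1.97 bits below nominal.

1.97 bits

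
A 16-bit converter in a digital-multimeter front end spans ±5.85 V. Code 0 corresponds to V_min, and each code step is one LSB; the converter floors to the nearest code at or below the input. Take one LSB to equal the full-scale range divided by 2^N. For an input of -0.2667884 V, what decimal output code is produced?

Full-scale range = 5.85 V − (-5.85 V) = 11.7 V. LSB = 11.7 V / 2^16 ≈ 178.5 µV.
(V_in − V_min) × 2^16/range = (-0.2667884 − (-5.85)) × 65536/11.7 = 31273.620.
Floor → code = 31273.

31273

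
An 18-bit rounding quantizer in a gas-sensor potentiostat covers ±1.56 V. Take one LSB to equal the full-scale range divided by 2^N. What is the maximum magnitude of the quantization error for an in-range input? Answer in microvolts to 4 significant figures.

5.951 µV

Span: 1.56 V − (-1.56 V) = 3.12 V.
One LSB is 3.12 V / 262144 = 11.9019 µV.
|e|_max = LSB/2 = 5.951 µV.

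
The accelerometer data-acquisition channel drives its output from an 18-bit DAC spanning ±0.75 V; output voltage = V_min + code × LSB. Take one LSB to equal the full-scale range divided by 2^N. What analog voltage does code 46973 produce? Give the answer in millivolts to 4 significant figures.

Full-scale range = 0.75 V − (-0.75 V) = 1.5 V. LSB = 1.5 V / 2^18.
V_out = V_min + code × LSB = -0.75 V + 46973 × 1.5 V / 262144
      = -0.75 + 0.268782 = -0.481218 V.

-481.2 mV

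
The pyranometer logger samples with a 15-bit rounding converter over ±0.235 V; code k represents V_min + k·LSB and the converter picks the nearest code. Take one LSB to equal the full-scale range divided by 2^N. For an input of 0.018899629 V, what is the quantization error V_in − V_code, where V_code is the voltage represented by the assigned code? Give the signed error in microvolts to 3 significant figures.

Span: 0.235 V − (-0.235 V) = 0.47 V. LSB = 0.47 V / 2^15 ≈ 14.34 µV.
(V_in − V_min)/LSB = (0.018899629 − (-0.235)) × 32768/0.47 = 17701.6660 → nearest code k = 17702.
V_code = V_min + k × range/2^15 = -0.235 + 17702 × 0.47/32768 = 0.018904418945 V.
e = 0.018899629 − (0.018904418945) = −4.79 µV.

−4.79 µV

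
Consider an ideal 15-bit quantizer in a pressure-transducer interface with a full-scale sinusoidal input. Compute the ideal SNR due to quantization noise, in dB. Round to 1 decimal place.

92.1 dB

SNR = 6.02·15 + 1.76 = 92.06 dB.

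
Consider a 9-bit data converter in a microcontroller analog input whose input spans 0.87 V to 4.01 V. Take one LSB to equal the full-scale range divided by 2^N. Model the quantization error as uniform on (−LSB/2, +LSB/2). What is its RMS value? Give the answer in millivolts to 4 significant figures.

Range = 4.01 − (0.87) = 3.14 V.
One LSB is 3.14 V / 512 = 6.13281 mV.
For a uniform distribution on [−LSB/2, +LSB/2], V_rms = LSB/√12 = 6.13281 mV/3.4641 = 1.770 mV.

1.770 mV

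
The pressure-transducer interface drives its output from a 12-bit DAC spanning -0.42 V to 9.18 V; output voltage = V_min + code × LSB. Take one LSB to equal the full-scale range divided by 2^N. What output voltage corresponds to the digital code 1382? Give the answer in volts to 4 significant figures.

2.819 V

The full-scale span is 9.18 − (-0.42) = 9.6 V. LSB = 9.6 V / 2^12.
Output = V_min + (1382/4096) × range = -0.42 + 0.337402 × 9.6 V
      = -0.42 + 3.23906 = 2.81906 V.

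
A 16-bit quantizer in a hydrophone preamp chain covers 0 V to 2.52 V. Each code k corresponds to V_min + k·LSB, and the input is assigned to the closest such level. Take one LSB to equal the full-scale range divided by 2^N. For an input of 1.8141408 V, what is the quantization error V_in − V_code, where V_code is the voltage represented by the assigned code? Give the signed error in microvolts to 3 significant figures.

V_FS = 2.52 V. LSB = 2.52 V / 2^16 ≈ 38.45 µV.
Position in LSBs: (1.8141408 − (0)) × 65536/2.52 = 47179.1792; rounding gives k = 47179.
V_code = 0 + (47179/65536) × 2.52 = 1.8141339111 V.
e = 1.8141408 − (1.8141339111) = +6.89 µV.

+6.89 µV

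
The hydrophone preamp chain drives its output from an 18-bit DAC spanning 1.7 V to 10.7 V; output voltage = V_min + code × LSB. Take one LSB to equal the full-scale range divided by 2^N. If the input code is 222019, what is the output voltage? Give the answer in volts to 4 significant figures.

9.322 V

Full-scale range = 10.7 V − (1.7 V) = 9 V. LSB = 9 V / 2^18.
V_out = 1.7 + 222019 × (9/262144) V
      = 1.7 V + 7.62242 V = 9.32242 V.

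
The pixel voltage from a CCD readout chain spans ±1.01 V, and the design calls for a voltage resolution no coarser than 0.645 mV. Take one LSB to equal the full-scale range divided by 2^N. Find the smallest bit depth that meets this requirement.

12 bits

Range = 1.01 − (-1.01) = 2.02 V.
Required number of levels: 2.02/0.645 mV = 3131.8; smallest N with 2^N ≥ that is 12.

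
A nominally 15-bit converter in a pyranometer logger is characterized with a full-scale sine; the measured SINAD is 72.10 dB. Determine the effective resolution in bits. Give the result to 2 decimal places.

11.68 bits

(72.10 − 1.76) / 6.02 = 70.34/6.02 = 11.6844 effective bits.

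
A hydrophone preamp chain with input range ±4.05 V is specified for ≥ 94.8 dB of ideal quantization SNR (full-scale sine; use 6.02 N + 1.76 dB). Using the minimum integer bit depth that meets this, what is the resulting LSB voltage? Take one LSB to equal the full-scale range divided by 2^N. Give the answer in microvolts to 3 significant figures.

Span: 4.05 V − (-4.05 V) = 8.1 V.
Required N = ⌈(94.8 − 1.76)/6.02⌉ = ⌈15.455⌉ = 16.
LSB = 8.1 V / 2^16 = 124 µV.

124 µV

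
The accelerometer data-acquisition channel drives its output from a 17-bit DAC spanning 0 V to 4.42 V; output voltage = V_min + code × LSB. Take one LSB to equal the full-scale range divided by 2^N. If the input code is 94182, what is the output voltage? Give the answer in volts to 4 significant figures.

Span = 4.42 V. LSB = 4.42 V / 2^17.
Output = V_min + (94182/131072) × range = 0 + 0.718552 × 4.42 V
      = 0 + 3.17600 = 3.17600 V.

3.176 V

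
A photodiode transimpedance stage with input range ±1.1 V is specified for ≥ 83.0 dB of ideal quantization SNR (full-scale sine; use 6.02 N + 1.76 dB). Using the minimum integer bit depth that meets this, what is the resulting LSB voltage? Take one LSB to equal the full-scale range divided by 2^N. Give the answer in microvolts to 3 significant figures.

134 µV

Range = 1.1 − (-1.1) = 2.2 V.
Solving 6.02 N ≥ 83.0 − 1.76: N ≥ 13.495. Round up → N = 14.
LSB = 2.2 V / 2^14 = 134 µV.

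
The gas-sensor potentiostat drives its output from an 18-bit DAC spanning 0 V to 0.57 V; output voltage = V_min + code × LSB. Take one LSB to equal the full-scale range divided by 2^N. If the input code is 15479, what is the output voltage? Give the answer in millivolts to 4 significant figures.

33.66 mV

V_FS = 0.57 V. LSB = 0.57 V / 2^18.
V_out = V_min + code × LSB = 0 V + 15479 × 0.57 V / 262144
      = 0 V + 0.0336572 V = 0.0336572 V.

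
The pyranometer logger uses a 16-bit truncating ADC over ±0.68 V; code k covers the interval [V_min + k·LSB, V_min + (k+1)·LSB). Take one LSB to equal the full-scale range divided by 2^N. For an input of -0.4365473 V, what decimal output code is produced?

11731

Full-scale range = 0.68 V − (-0.68 V) = 1.36 V. LSB = 1.36 V / 2^16 ≈ 20.75 µV.
V_in − V_min = -0.4365473 − (-0.68) = 0.2434527 V.
Divide by LSB: 0.2434527 × 65536/1.36 = 11731.5560.
Truncating gives code 11731.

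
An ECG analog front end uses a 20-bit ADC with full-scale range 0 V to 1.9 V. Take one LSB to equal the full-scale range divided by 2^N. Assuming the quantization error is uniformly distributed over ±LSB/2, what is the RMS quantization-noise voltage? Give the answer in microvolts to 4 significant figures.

0.5231 µV

Full-scale range = 1.9 V.
LSB = 1.9 V / 2^20 = 1.81198 µV.
RMS of a uniform error over width LSB is LSB/√12 = 0.5231 µV.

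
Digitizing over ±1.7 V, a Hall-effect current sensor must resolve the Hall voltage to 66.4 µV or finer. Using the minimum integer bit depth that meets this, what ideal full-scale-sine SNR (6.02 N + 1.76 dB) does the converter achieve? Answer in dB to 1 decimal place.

98.1 dB

Span: 1.7 V − (-1.7 V) = 3.4 V.
3.4 V / 66.4 µV = 51200. Since 2^15 = 32768 and 2^16 = 65536, N = 16.
Ideal SNR at N = 16: 6.02·16 + 1.76 = 98.1 dB.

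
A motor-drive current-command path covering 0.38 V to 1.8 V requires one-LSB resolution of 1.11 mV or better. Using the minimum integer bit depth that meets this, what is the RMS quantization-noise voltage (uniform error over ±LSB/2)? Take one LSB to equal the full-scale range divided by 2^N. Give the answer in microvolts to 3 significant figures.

200 µV

Full-scale range = 1.8 V − (0.38 V) = 1.42 V.
Required number of levels: 1.42/1.11 mV = 1279.3; smallest N with 2^N ≥ that is 11.
Step size = 1.42/2048 V = 0.69336 mV.
V_rms = LSB/√12 = 200 µV.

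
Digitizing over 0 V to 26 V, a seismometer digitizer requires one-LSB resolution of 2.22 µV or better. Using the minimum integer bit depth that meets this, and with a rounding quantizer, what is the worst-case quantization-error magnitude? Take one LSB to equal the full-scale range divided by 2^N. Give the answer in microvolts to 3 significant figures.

0.775 µV

Range is 26 V.
Need 2^N ≥ 26 V / 2.22 µV = 1.171e7 → N_min = 24.
Step size = 26/16777216 V = 1.5497 µV.
Max error for round-to-nearest is LSB/2 = 0.775 µV.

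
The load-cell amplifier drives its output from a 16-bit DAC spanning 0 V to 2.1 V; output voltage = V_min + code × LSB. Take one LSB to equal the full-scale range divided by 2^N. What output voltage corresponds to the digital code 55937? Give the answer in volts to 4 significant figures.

Span = 2.1 V. LSB = 2.1 V / 2^16.
V_out = V_min + code × LSB = 0 V + 55937 × 2.1 V / 65536
      = 0 V + 1.79241 V = 1.79241 V.

1.792 V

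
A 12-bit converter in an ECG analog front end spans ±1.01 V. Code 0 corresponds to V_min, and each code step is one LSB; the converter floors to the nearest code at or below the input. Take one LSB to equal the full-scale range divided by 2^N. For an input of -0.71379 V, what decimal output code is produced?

Full-scale range = 1.01 V − (-1.01 V) = 2.02 V. LSB = 2.02 V / 2^12 ≈ 493.2 µV.
(V_in − V_min) × 2^12/range = (-0.71379 − (-1.01)) × 4096/2.02 = 600.632.
Floor → code = 600.

600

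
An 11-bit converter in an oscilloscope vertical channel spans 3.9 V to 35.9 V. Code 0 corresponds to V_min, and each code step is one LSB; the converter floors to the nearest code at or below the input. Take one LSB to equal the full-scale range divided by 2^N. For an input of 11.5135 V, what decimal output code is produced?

Full-scale range = 35.9 V − (3.9 V) = 32 V. LSB = 32 V / 2^11 ≈ 15.62 mV.
V_in − V_min = 11.5135 − (3.9) = 7.6135 V.
Divide by LSB: 7.6135 × 2048/32 = 487.2640.
Truncating gives code 487.

487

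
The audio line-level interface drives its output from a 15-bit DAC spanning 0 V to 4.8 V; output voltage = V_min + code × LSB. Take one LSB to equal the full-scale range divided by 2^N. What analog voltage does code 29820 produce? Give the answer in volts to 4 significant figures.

4.368 V

Span = 4.8 V. LSB = 4.8 V / 2^15.
V_out = V_min + code × LSB = 0 V + 29820 × 4.8 V / 32768
      = 0 V + 4.36816 V = 4.36816 V.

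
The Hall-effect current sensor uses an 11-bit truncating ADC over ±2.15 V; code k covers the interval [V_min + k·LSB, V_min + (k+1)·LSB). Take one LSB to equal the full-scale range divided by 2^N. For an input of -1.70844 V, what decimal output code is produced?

Full-scale range = 2.15 V − (-2.15 V) = 4.3 V. LSB = 4.3 V / 2^11 ≈ 2.100 mV.
V_in − V_min = -1.70844 − (-2.15) = 0.44156 V.
Divide by LSB: 0.44156 × 2048/4.3 = 210.3058.
Truncating gives code 210.

210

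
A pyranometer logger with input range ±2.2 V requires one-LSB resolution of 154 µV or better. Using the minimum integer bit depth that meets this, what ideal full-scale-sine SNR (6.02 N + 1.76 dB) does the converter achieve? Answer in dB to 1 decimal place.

92.1 dB

Full-scale range = 2.2 V − (-2.2 V) = 4.4 V.
Required number of levels: 4.4/154 µV = 28571; smallest N with 2^N ≥ that is 15.
Ideal SNR at N = 15: 6.02·15 + 1.76 = 92.1 dB.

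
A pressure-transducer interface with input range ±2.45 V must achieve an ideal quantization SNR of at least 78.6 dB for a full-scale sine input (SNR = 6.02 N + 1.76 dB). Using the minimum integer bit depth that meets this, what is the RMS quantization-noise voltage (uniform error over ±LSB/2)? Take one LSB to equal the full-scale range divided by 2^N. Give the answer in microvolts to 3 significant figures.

Full-scale range = 2.45 V − (-2.45 V) = 4.9 V.
Solving 6.02 N ≥ 78.6 − 1.76: N ≥ 12.764. Round up → N = 13.
LSB = 4.9 V ÷ 2^13 = 4.9/8192 V = 0.59814 mV.
σ_q = LSB/√12 = 0.59814 mV/3.4641 = 173 µV.

173 µV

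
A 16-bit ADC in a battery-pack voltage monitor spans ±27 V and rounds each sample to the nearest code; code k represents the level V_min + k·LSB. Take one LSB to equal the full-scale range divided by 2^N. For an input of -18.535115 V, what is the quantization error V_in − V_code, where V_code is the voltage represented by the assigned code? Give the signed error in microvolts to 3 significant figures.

Range = 27 − (-27) = 54 V. LSB = 54 V / 2^16 ≈ 0.8240 mV.
(-18.535115 − (-27)) / LSB = 8.464885 × 65536/54 = 10273.2352. Nearest integer: k = 10273.
V_code = -27 + (10273/65536) × 54 = -18.535308838 V.
V_in − V_code = -18.535115 − (-18.535308838) = +194 µV.

+194 µV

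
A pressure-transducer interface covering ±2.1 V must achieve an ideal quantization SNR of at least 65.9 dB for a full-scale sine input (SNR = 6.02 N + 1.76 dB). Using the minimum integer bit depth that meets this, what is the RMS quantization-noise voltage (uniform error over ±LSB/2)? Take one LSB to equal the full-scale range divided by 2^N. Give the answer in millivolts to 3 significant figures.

0.592 mV

Range = 2.1 − (-2.1) = 4.2 V.
Solving 6.02 N ≥ 65.9 − 1.76: N ≥ 10.654. Round up → N = 11.
LSB = 4.2 V / 2^11 = 2.0508 mV.
σ_q = LSB/√12 = 2.0508 mV/3.4641 = 0.592 mV.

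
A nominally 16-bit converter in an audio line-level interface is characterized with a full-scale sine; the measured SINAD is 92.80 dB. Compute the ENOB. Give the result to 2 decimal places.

ENOB = (92.80 − 1.76)/6.02 = 15.1229 bits.

15.12 bits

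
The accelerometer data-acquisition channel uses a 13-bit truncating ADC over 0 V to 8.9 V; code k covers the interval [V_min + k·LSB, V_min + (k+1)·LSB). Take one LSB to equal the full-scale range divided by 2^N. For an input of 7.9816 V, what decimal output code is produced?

7346

Span = 8.9 V. LSB = 8.9 V / 2^13 ≈ 1.086 mV.
V_in − V_min = 7.9816 − (0) = 7.9816 V.
Divide by LSB: 7.9816 × 8192/8.9 = 7346.6592.
Truncating gives code 7346.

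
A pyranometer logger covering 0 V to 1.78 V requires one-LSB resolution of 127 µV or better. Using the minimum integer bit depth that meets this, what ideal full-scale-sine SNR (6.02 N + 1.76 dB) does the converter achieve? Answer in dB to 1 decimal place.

Range is 1.78 V.
1.78 V / 127 µV = 14020. Since 2^13 = 8192 and 2^14 = 16384, N = 14.
SNR = 6.02 × 14 + 1.76 = 86.04 dB.

86.0 dB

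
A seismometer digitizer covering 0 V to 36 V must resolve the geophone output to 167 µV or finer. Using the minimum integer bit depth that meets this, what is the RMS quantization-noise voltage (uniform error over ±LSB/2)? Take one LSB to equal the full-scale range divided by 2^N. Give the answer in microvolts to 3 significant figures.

39.6 µV

Full-scale range = 36 V.
Levels needed ≥ 36/167 µV = 215600. 2^18 = 262144 suffices, so N_min = 18.
LSB = 36 V ÷ 2^18 = 36/262144 V = 137.33 µV.
RMS noise = LSB/√12 = 39.6 µV.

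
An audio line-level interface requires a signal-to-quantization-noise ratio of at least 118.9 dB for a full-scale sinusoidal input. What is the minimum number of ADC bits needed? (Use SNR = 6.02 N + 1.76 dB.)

20 bits

Required N = ⌈(118.9 − 1.76)/6.02⌉ = ⌈19.458⌉ = 20.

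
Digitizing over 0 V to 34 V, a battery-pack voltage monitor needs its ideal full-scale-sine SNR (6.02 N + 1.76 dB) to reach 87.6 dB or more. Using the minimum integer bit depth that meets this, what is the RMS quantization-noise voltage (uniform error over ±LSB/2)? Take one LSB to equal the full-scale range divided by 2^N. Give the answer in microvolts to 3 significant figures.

Full-scale range = 34 V.
Solving 6.02 N ≥ 87.6 − 1.76: N ≥ 14.259. Round up → N = 15.
Step size = 34/32768 V = 1.0376 mV.
RMS noise = LSB/√12 = 300 µV.

300 µV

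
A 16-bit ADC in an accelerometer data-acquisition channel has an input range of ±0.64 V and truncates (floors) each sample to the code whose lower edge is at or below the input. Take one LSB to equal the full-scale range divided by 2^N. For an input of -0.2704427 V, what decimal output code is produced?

18921

Range = 0.64 − (-0.64) = 1.28 V. LSB = 1.28 V / 2^16 ≈ 19.53 µV.
V_in − V_min = -0.2704427 − (-0.64) = 0.3695573 V.
Divide by LSB: 0.3695573 × 65536/1.28 = 18921.3338.
Truncating gives code 18921.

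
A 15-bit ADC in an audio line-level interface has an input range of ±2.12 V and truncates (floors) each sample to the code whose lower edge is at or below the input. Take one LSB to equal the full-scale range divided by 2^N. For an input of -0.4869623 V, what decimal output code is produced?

Span: 2.12 V − (-2.12 V) = 4.24 V. LSB = 4.24 V / 2^15 ≈ 129.4 µV.
(V_in − V_min) × 2^15/range = (-0.4869623 − (-2.12)) × 32768/4.24 = 12620.608.
Floor → code = 12620.

12620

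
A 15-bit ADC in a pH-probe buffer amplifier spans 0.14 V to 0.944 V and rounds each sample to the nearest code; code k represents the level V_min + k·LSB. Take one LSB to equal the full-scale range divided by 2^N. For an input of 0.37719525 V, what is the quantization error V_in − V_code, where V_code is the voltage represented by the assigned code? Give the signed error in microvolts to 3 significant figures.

+4.45 µV

Span: 0.944 V − (0.14 V) = 0.804 V. LSB = 0.804 V / 2^15 ≈ 24.54 µV.
(V_in − V_min)/LSB = (0.37719525 − (0.14)) × 32768/0.804 = 9667.1815 → nearest code k = 9667.
Reconstructed level: 0.14 + 9667 × 0.804/32768 V = 0.37719079590 V.
e = 0.37719525 − (0.37719079590) = +4.45 µV.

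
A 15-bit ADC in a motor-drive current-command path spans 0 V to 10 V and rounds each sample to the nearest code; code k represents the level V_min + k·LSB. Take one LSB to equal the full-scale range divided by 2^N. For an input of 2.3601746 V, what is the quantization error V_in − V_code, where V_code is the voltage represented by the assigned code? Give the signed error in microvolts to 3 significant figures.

−54.9 µV

Range is 10 V. LSB = 10 V / 2^15 ≈ 305.2 µV.
(V_in − V_min)/LSB = (2.3601746 − (0)) × 32768/10 = 7733.8201 → nearest code k = 7734.
V_code = V_min + k × range/2^15 = 0 + 7734 × 10/32768 = 2.3602294922 V.
V_in − V_code = 2.3601746 − (2.3602294922) = −54.9 µV.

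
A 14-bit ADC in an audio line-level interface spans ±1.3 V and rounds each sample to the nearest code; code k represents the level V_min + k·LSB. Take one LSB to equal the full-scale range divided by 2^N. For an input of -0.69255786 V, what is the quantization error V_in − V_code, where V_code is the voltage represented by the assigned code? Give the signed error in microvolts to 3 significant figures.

Span: 1.3 V − (-1.3 V) = 2.6 V. LSB = 2.6 V / 2^14 ≈ 158.7 µV.
Position in LSBs: (-0.69255786 − (-1.3)) × 16384/2.6 = 3827.8200; rounding gives k = 3828.
Reconstructed level: -1.3 + 3828 × 2.6/16384 V = -0.69252929688 V.
Error = V_in − V_code = -0.69255786 − (-0.69252929688) = −28.6 µV.

−28.6 µV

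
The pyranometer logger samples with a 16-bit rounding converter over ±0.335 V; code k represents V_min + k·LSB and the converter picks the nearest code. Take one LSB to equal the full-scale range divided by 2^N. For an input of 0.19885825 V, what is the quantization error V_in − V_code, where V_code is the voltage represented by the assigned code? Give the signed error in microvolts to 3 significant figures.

Range = 0.335 − (-0.335) = 0.67 V. LSB = 0.67 V / 2^16 ≈ 10.22 µV.
Position in LSBs: (0.19885825 − (-0.335)) × 65536/0.67 = 52219.3049; rounding gives k = 52219.
Reconstructed level: -0.335 + 52219 × 0.67/65536 V = 0.19885513306 V.
e = 0.19885825 − (0.19885513306) = +3.12 µV.

+3.12 µV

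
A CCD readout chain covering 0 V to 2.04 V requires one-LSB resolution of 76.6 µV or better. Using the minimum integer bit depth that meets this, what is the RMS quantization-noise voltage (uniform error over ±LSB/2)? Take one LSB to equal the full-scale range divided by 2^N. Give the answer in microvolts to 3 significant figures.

18.0 µV

V_FS = 2.04 V.
Levels needed ≥ 2.04/76.6 µV = 26630. 2^15 = 32768 suffices, so N_min = 15.
LSB = 2.04 V ÷ 2^15 = 2.04/32768 V = 62.256 µV.
RMS noise = LSB/√12 = 18.0 µV.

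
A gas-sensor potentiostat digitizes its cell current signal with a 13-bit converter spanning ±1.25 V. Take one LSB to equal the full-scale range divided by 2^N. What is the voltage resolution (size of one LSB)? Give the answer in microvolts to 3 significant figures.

305 µV

Span: 1.25 V − (-1.25 V) = 2.5 V.
There are 2^13 = 8192 steps.
LSB = 2.5 V ÷ 2^13 = 2.5/8192 V = 305 µV.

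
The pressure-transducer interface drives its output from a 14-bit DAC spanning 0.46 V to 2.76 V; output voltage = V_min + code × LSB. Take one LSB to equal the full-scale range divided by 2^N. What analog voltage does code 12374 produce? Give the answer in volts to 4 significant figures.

2.197 V

Range = 2.76 − (0.46) = 2.3 V. LSB = 2.3 V / 2^14.
V_out = 0.46 + 12374 × (2.3/16384) V
      = 0.46 + 1.73707 = 2.19707 V.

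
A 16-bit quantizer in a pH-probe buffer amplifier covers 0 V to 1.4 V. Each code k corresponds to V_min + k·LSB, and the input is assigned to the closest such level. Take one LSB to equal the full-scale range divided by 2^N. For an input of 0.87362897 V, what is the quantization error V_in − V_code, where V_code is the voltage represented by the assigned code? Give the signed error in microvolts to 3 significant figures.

Span = 1.4 V. LSB = 1.4 V / 2^16 ≈ 21.36 µV.
Position in LSBs: (0.87362897 − (0)) × 65536/1.4 = 40895.8201; rounding gives k = 40896.
V_code = V_min + k × range/2^16 = 0 + 40896 × 1.4/65536 = 0.87363281250 V.
V_in − V_code = 0.87362897 − (0.87363281250) = −3.84 µV.

−3.84 µV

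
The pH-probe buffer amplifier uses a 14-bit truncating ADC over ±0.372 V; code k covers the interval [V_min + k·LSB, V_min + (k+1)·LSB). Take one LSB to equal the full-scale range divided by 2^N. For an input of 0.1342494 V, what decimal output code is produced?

11148

Full-scale range = 0.372 V − (-0.372 V) = 0.744 V. LSB = 0.744 V / 2^14 ≈ 45.41 µV.
(V_in − V_min) × 2^14/range = (0.1342494 − (-0.372)) × 16384/0.744 = 11148.374.
Floor → code = 11148.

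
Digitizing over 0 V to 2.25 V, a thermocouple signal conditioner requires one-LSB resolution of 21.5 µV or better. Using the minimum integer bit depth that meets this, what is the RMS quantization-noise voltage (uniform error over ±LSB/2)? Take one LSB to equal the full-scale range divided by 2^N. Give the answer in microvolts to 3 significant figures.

Full-scale range = 2.25 V.
Levels needed ≥ 2.25/21.5 µV = 104700. 2^17 = 131072 suffices, so N_min = 17.
LSB = 2.25 V / 2^17 = 17.166 µV.
RMS noise = LSB/√12 = 4.96 µV.

4.96 µV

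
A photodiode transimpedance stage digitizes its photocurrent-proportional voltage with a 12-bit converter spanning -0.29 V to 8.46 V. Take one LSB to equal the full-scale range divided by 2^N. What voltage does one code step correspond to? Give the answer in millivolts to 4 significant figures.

2.136 mV

Span: 8.46 V − (-0.29 V) = 8.75 V.
There are 2^12 = 4096 steps.
Step size = 8.75/4096 V = 2.136 mV.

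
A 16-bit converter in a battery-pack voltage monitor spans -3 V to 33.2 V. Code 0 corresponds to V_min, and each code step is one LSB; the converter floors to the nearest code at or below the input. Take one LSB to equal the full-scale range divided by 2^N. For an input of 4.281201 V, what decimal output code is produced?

13181

Range = 33.2 − (-3) = 36.2 V. LSB = 36.2 V / 2^16 ≈ 0.5524 mV.
V_in − V_min = 4.281201 − (-3) = 7.281201 V.
Divide by LSB: 7.281201 × 65536/36.2 = 13181.7897.
Truncating gives code 13181.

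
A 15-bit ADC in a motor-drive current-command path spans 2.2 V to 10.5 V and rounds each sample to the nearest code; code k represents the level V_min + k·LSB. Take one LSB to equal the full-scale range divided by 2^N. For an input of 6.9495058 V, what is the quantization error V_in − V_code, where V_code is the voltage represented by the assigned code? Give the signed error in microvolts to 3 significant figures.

The full-scale span is 10.5 − (2.2) = 8.3 V. LSB = 8.3 V / 2^15 ≈ 253.3 µV.
(6.9495058 − (2.2)) / LSB = 4.7495058 × 32768/8.3 = 18750.8200. Nearest integer: k = 18751.
V_code = V_min + k × range/2^15 = 2.2 + 18751 × 8.3/32768 = 6.9495513916 V.
e = 6.9495058 − (6.9495513916) = −45.6 µV.

−45.6 µV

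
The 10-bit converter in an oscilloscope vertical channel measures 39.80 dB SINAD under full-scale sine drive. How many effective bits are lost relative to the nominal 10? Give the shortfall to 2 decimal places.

N_eff = (39.80 − 1.76)/6.02 = 6.3189 bits.
10 − 6.3189 = 3.68 bits below nominal.

3.68 bits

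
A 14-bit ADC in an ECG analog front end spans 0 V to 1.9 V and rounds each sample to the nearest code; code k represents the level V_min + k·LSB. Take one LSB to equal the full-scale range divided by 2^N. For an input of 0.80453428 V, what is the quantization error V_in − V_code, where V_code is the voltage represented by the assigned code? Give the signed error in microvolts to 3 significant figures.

Span = 1.9 V. LSB = 1.9 V / 2^14 ≈ 116.0 µV.
(0.80453428 − (0)) / LSB = 0.80453428 × 16384/1.9 = 6937.6261. Nearest integer: k = 6938.
V_code = V_min + k × range/2^14 = 0 + 6938 × 1.9/16384 = 0.80457763672 V.
e = 0.80453428 − (0.80457763672) = −43.4 µV.

−43.4 µV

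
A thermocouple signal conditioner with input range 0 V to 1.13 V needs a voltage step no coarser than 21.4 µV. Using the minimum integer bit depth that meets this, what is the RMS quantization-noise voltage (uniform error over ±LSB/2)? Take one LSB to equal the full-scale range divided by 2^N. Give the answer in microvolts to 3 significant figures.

Span = 1.13 V.
Levels needed ≥ 1.13/21.4 µV = 52800. 2^16 = 65536 suffices, so N_min = 16.
LSB = 1.13 V / 2^16 = 17.242 µV.
RMS noise = LSB/√12 = 4.98 µV.

4.98 µV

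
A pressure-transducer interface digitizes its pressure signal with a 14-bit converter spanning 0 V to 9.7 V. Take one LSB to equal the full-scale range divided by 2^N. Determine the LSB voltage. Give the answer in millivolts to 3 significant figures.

V_FS = 9.7 V.
There are 2^14 = 16384 steps.
LSB = 9.7 V ÷ 2^14 = 9.7/16384 V = 0.592 mV.

0.592 mV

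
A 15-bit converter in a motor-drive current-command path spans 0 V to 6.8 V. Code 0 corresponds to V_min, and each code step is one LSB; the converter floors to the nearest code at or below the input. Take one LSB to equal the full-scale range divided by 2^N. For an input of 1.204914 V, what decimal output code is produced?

5806

V_FS = 6.8 V. LSB = 6.8 V / 2^15 ≈ 207.5 µV.
V_in − V_min = 1.204914 − (0) = 1.204914 V.
Divide by LSB: 1.204914 × 32768/6.8 = 5806.2679.
Truncating gives code 5806.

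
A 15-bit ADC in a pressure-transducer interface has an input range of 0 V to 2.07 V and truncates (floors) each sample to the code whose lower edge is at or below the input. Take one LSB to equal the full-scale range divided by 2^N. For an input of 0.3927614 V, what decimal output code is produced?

6217

Span = 2.07 V. LSB = 2.07 V / 2^15 ≈ 63.17 µV.
(V_in − V_min) × 2^15/range = (0.3927614 − (0)) × 32768/2.07 = 6217.394.
Floor → code = 6217.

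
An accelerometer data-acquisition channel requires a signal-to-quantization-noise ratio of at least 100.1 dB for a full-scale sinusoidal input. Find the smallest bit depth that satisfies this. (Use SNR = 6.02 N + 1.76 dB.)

N ≥ (100.1 − 1.76)/6.02 = 16.336 → N_min = 17.

17 bits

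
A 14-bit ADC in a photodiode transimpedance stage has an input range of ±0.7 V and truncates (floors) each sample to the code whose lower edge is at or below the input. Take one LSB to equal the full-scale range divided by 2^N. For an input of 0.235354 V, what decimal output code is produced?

10946

Span: 0.7 V − (-0.7 V) = 1.4 V. LSB = 1.4 V / 2^14 ≈ 85.45 µV.
(V_in − V_min) × 2^14/range = (0.235354 − (-0.7)) × 16384/1.4 = 10946.314.
Floor → code = 10946.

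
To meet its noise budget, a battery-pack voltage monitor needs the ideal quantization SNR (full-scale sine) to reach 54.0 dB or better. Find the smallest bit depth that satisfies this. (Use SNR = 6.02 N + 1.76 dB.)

9 bits

6.02 N + 1.76 ≥ 54.0 gives N ≥ 8.678, so the minimum integer is 9.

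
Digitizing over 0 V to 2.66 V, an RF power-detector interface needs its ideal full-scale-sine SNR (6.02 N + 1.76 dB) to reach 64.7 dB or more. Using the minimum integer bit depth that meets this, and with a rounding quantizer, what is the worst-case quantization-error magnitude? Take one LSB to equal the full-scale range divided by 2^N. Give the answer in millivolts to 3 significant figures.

0.649 mV

Range is 2.66 V.
N ≥ (64.7 − 1.76)/6.02 = 10.455 → N_min = 11.
LSB = 2.66 V / 2^11 = 1.2988 mV.
Half an LSB is 0.649 mV.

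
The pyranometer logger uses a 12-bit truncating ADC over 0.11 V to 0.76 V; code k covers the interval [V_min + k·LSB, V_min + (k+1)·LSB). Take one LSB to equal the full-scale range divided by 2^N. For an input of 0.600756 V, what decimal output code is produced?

Full-scale range = 0.76 V − (0.11 V) = 0.65 V. LSB = 0.65 V / 2^12 ≈ 158.7 µV.
(V_in − V_min) × 2^12/range = (0.600756 − (0.11)) × 4096/0.65 = 3092.518.
Floor → code = 3092.

3092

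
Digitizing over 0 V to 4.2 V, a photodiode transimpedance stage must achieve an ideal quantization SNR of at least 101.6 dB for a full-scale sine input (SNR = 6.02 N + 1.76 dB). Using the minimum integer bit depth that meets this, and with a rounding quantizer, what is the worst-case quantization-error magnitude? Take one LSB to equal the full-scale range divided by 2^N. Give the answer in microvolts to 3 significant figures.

16.0 µV

Full-scale range = 4.2 V.
N ≥ (101.6 − 1.76)/6.02 = 16.585 → N_min = 17.
Step size = 4.2/131072 V = 32.043 µV.
Half an LSB is 16.0 µV.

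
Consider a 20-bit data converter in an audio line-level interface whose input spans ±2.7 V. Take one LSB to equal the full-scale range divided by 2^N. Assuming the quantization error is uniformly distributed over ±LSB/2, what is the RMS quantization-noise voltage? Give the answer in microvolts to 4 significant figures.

1.487 µV

Full-scale range = 2.7 V − (-2.7 V) = 5.4 V.
LSB = 5.4 V ÷ 2^20 = 5.4/1048576 V = 5.14984 µV.
σ_q = LSB/√12 = 5.14984 µV/3.4641 = 1.487 µV.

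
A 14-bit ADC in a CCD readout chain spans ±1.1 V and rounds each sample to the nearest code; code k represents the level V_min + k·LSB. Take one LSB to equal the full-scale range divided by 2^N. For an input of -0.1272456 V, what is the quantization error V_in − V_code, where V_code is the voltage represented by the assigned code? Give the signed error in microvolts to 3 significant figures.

Full-scale range = 1.1 V − (-1.1 V) = 2.2 V. LSB = 2.2 V / 2^14 ≈ 134.3 µV.
(-0.1272456 − (-1.1)) / LSB = 0.9727544 × 16384/2.2 = 7244.3673. Nearest integer: k = 7244.
Reconstructed level: -1.1 + 7244 × 2.2/16384 V = -0.12729492188 V.
Error = V_in − V_code = -0.1272456 − (-0.12729492188) = +49.3 µV.

+49.3 µV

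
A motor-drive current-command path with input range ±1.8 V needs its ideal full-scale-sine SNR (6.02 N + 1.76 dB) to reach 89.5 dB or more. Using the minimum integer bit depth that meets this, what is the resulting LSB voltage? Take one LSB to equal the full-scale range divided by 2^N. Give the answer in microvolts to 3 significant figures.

110 µV

The full-scale span is 1.8 − (-1.8) = 3.6 V.
6.02 N + 1.76 ≥ 89.5 gives N ≥ 14.575, so the minimum integer is 15.
Step size = 3.6/32768 V = 110 µV.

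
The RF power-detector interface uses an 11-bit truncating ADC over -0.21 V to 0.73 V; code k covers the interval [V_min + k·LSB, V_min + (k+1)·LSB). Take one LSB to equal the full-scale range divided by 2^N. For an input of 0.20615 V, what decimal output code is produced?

Range = 0.73 − (-0.21) = 0.94 V. LSB = 0.94 V / 2^11 ≈ 459.0 µV.
code = ⌊(V_in − V_min)/LSB⌋ = ⌊(V_in − V_min) × 2^11 / range⌋
     = ⌊(0.20615 − (-0.21)) × 2048 / 0.94⌋ = ⌊0.41615 × 2048/0.94⌋
     = ⌊906.676⌋ = 906.

906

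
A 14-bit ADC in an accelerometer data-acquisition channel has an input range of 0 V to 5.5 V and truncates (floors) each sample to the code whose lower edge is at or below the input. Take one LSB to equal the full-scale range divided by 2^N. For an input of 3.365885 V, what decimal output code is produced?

Span = 5.5 V. LSB = 5.5 V / 2^14 ≈ 335.7 µV.
code = ⌊(V_in − V_min)/LSB⌋ = ⌊(V_in − V_min) × 2^14 / range⌋
     = ⌊(3.365885 − (0)) × 16384 / 5.5⌋ = ⌊3.365885 × 16384/5.5⌋
     = ⌊10026.665⌋ = 10026.

10026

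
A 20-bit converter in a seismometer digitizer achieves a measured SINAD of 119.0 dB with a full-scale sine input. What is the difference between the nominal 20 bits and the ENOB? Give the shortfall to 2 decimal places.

0.52 bits

Effective bits = (119.0 − 1.76)/6.02 = 19.4751.
20 − 19.4751 = 0.52 bits below nominal.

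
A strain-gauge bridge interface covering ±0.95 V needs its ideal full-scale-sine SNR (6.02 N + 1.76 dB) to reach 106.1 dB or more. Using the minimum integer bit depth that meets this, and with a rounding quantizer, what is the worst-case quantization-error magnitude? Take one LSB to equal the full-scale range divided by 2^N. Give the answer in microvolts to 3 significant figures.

Span: 0.95 V − (-0.95 V) = 1.9 V.
6.02 N + 1.76 ≥ 106.1 gives N ≥ 17.332, so the minimum integer is 18.
Step size = 1.9/262144 V = 7.2479 µV.
|e|_max = LSB/2 = 3.62 µV.

3.62 µV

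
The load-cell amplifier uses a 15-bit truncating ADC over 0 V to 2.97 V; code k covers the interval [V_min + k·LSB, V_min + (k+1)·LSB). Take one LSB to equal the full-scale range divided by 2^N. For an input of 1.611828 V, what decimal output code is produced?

17783

V_FS = 2.97 V. LSB = 2.97 V / 2^15 ≈ 90.64 µV.
(V_in − V_min) × 2^15/range = (1.611828 − (0)) × 32768/2.97 = 17783.293.
Floor → code = 17783.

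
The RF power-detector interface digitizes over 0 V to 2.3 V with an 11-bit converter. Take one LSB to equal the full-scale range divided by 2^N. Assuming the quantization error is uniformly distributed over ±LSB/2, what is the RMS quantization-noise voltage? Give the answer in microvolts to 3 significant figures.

Span = 2.3 V.
Step size = 2.3/2048 V = 1.1230 mV.
V_rms = LSB/√12 = 1.1230 mV / √12 = 324 µV.

324 µV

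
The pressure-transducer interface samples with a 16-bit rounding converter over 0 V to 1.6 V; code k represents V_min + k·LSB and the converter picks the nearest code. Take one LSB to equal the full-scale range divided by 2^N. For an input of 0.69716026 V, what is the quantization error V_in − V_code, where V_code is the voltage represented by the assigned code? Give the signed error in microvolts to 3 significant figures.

−7.71 µV

Range is 1.6 V. LSB = 1.6 V / 2^16 ≈ 24.41 µV.
(0.69716026 − (0)) / LSB = 0.69716026 × 65536/1.6 = 28555.6842. Nearest integer: k = 28556.
V_code = 0 + (28556/65536) × 1.6 = 0.69716796875 V.
V_in − V_code = 0.69716026 − (0.69716796875) = −7.71 µV.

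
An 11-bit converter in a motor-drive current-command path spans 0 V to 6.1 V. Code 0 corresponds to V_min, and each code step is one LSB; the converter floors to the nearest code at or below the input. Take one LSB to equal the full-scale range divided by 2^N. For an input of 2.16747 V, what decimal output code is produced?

727

V_FS = 6.1 V. LSB = 6.1 V / 2^11 ≈ 2.979 mV.
V_in − V_min = 2.16747 − (0) = 2.16747 V.
Divide by LSB: 2.16747 × 2048/6.1 = 727.7014.
Truncating gives code 727.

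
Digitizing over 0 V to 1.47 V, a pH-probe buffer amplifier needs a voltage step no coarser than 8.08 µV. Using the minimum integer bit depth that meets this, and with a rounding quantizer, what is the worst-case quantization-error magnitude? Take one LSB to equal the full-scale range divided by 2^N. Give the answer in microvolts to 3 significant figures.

Span = 1.47 V.
Need 2^N ≥ 1.47 V / 8.08 µV = 181900 → N_min = 18.
One LSB is 1.47 V / 262144 = 5.6076 µV.
Max error for round-to-nearest is LSB/2 = 2.80 µV.

2.80 µV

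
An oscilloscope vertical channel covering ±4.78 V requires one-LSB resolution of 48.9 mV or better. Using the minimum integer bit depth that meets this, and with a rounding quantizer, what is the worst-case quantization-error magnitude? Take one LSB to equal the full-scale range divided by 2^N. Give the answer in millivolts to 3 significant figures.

The full-scale span is 4.78 − (-4.78) = 9.56 V.
Need 2^N ≥ 9.56 V / 48.9 mV = 195.5 → N_min = 8.
LSB = 9.56 V / 2^8 = 37.344 mV.
Max error for round-to-nearest is LSB/2 = 18.7 mV.

18.7 mV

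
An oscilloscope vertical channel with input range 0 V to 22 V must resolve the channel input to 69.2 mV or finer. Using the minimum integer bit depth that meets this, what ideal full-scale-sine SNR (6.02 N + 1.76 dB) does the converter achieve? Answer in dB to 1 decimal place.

Span = 22 V.
22 V / 69.2 mV = 317.9. Since 2^8 = 256 and 2^9 = 512, N = 9.
SNR = 6.02 × 9 + 1.76 = 55.94 dB.

55.9 dB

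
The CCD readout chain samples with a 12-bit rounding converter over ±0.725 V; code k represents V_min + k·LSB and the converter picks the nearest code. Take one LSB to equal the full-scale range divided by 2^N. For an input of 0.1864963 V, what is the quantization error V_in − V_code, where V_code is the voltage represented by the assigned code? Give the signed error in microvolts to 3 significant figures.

−63.8 µV

The full-scale span is 0.725 − (-0.725) = 1.45 V. LSB = 1.45 V / 2^12 ≈ 354.0 µV.
(V_in − V_min)/LSB = (0.1864963 − (-0.725)) × 4096/1.45 = 2574.8199 → nearest code k = 2575.
V_code = V_min + k × range/2^12 = -0.725 + 2575 × 1.45/4096 = 0.1865600586 V.
V_in − V_code = 0.1864963 − (0.1865600586) = −63.8 µV.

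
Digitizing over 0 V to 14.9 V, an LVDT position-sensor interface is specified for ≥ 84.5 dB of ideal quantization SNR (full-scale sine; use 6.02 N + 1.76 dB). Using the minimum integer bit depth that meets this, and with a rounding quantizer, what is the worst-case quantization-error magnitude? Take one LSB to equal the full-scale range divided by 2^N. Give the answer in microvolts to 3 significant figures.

455 µV

Range is 14.9 V.
Solving 6.02 N ≥ 84.5 − 1.76: N ≥ 13.744. Round up → N = 14.
LSB = 14.9 V ÷ 2^14 = 14.9/16384 V = 0.90942 mV.
|e|_max = LSB/2 = 455 µV.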